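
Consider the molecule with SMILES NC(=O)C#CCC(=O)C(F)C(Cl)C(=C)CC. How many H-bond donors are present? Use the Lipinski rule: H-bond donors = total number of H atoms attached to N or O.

Donors: find every N or O and count the H atoms it carries.
  atom 1 (N): bond orders sum to 1 → 2 H
  atom 3 (O): bond orders sum to 2 → 0 H
  atom 8 (O): bond orders sum to 2 → 0 H
Lipinski HBD = 2.

2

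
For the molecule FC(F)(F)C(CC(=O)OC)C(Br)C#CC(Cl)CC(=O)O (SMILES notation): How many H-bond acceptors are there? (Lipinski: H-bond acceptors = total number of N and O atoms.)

N atoms: 0; O atoms: 4.
Lipinski HBA = 0 + 4 = 4.

4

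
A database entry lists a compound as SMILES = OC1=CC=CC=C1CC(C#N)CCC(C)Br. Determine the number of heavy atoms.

Every atom symbol written in the SMILES (organic subset) is one heavy atom; implicit H are not written.
Heavy atoms by element → Br:1, C:13, N:1, O:1.
Total: 16.

16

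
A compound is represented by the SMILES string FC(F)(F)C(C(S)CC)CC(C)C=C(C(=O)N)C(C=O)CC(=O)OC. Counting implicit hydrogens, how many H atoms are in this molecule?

24

Walk through each heavy atom and fill implicit hydrogens from standard valence (C 4, N 3, O 2, S 2, halogen 1):
  atom 1: F (halogen, monovalent) → 0 H
  atom 2: C, bond orders sum to 4 (valence 4) → 0 H
  atom 3: F (halogen, monovalent) → 0 H
  atom 4: F (halogen, monovalent) → 0 H
  atom 5: C, bond orders sum to 3 (valence 4) → 1 H
  atom 6: C, bond orders sum to 3 (valence 4) → 1 H
  atom 7: S, bond orders sum to 1 (valence 2) → 1 H
  atom 8: C, bond orders sum to 2 (valence 4) → 2 H
  atom 9: C, bond orders sum to 1 (valence 4) → 3 H
  atom 10: C, bond orders sum to 2 (valence 4) → 2 H
  atom 11: C, bond orders sum to 3 (valence 4) → 1 H
  atom 12: C, bond orders sum to 1 (valence 4) → 3 H
  atom 13: C, bond orders sum to 3 (valence 4) → 1 H
  atom 14: C, bond orders sum to 4 (valence 4) → 0 H
  atom 15: C, bond orders sum to 4 (valence 4) → 0 H
  atom 16: O, bond orders sum to 2 (valence 2) → 0 H
  atom 17: N, bond orders sum to 1 (valence 3) → 2 H
  atom 18: C, bond orders sum to 3 (valence 4) → 1 H
  atom 19: C, bond orders sum to 3 (valence 4) → 1 H
  atom 20: O, bond orders sum to 2 (valence 2) → 0 H
  atom 21: C, bond orders sum to 2 (valence 4) → 2 H
  atom 22: C, bond orders sum to 4 (valence 4) → 0 H
  atom 23: O, bond orders sum to 2 (valence 2) → 0 H
  atom 24: O, bond orders sum to 2 (valence 2) → 0 H
  atom 25: C, bond orders sum to 1 (valence 4) → 3 H
Total hydrogens: 24.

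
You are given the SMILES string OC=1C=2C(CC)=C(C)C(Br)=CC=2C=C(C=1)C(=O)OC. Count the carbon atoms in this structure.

Count every carbon token in the SMILES (each C, including those in ring-closure positions and inside branches).
Carbon count: 15.

15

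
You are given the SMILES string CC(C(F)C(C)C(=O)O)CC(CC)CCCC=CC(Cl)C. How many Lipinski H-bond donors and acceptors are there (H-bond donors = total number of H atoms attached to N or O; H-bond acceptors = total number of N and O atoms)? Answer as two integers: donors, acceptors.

1, 2

Donors: find every N or O and count the H atoms it carries.
  atom 8 (O): bond orders sum to 2 → 0 H
  atom 9 (O): bond orders sum to 1 → 1 H
Lipinski HBD = 1.
Acceptors: N atoms = 0, O atoms = 2 → HBA = 2.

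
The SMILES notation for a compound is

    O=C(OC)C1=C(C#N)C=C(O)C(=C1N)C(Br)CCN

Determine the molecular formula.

C12H14BrN3O3

Walk through each heavy atom and fill implicit hydrogens from standard valence (C 4, N 3, O 2, S 2, halogen 1):
  atom 1: O, bond orders sum to 2 (valence 2) → 0 H
  atom 2: C, bond orders sum to 4 (valence 4) → 0 H
  atom 3: O, bond orders sum to 2 (valence 2) → 0 H
  atom 4: C, bond orders sum to 1 (valence 4) → 3 H
  atom 5: C, bond orders sum to 4 (valence 4) → 0 H
  atom 6: C, bond orders sum to 4 (valence 4) → 0 H
  atom 7: C, bond orders sum to 4 (valence 4) → 0 H
  atom 8: N, bond orders sum to 3 (valence 3) → 0 H
  atom 9: C, bond orders sum to 3 (valence 4) → 1 H
  atom 10: C, bond orders sum to 4 (valence 4) → 0 H
  atom 11: O, bond orders sum to 1 (valence 2) → 1 H
  atom 12: C, bond orders sum to 4 (valence 4) → 0 H
  atom 13: C, bond orders sum to 4 (valence 4) → 0 H
  atom 14: N, bond orders sum to 1 (valence 3) → 2 H
  atom 15: C, bond orders sum to 3 (valence 4) → 1 H
  atom 16: Br (halogen, monovalent) → 0 H
  atom 17: C, bond orders sum to 2 (valence 4) → 2 H
  atom 18: C, bond orders sum to 2 (valence 4) → 2 H
  atom 19: N, bond orders sum to 1 (valence 3) → 2 H
Totals → C:12, H:14, Br:1, N:3, O:3.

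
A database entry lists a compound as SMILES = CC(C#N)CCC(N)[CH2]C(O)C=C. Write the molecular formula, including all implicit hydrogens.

Walk through each heavy atom and fill implicit hydrogens from standard valence (C 4, N 3, O 2, S 2, halogen 1):
  atom 1: C, bond orders sum to 1 (valence 4) → 3 H
  atom 2: C, bond orders sum to 3 (valence 4) → 1 H
  atom 3: C, bond orders sum to 4 (valence 4) → 0 H
  atom 4: N, bond orders sum to 3 (valence 3) → 0 H
  atom 5: C, bond orders sum to 2 (valence 4) → 2 H
  atom 6: C, bond orders sum to 2 (valence 4) → 2 H
  atom 7: C, bond orders sum to 3 (valence 4) → 1 H
  atom 8: N, bond orders sum to 1 (valence 3) → 2 H
  atom 9: C with explicit H count 2
  atom 10: C, bond orders sum to 3 (valence 4) → 1 H
  atom 11: O, bond orders sum to 1 (valence 2) → 1 H
  atom 12: C, bond orders sum to 3 (valence 4) → 1 H
  atom 13: C, bond orders sum to 2 (valence 4) → 2 H
Totals → C:10, H:18, N:2, O:1.

C10H18N2O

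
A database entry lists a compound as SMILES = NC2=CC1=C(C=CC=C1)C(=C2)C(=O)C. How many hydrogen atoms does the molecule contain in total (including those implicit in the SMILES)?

11

Walk through each heavy atom and fill implicit hydrogens from standard valence (C 4, N 3, O 2, S 2, halogen 1):
  atom 1: N, bond orders sum to 1 (valence 3) → 2 H
  atom 2: C, bond orders sum to 4 (valence 4) → 0 H
  atom 3: C, bond orders sum to 3 (valence 4) → 1 H
  atom 4: C, bond orders sum to 4 (valence 4) → 0 H
  atom 5: C, bond orders sum to 4 (valence 4) → 0 H
  atom 6: C, bond orders sum to 3 (valence 4) → 1 H
  atom 7: C, bond orders sum to 3 (valence 4) → 1 H
  atom 8: C, bond orders sum to 3 (valence 4) → 1 H
  atom 9: C, bond orders sum to 3 (valence 4) → 1 H
  atom 10: C, bond orders sum to 4 (valence 4) → 0 H
  atom 11: C, bond orders sum to 3 (valence 4) → 1 H
  atom 12: C, bond orders sum to 4 (valence 4) → 0 H
  atom 13: O, bond orders sum to 2 (valence 2) → 0 H
  atom 14: C, bond orders sum to 1 (valence 4) → 3 H
Total hydrogens: 11.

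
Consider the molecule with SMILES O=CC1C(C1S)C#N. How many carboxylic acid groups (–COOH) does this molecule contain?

Scan the SMILES for the carboxylic acid motif — none present.
Groups that are present: 1 aldehyde, 1 nitrile, 1 thiol.

0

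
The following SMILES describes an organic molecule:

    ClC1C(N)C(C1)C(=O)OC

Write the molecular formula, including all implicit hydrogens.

C6H10ClNO2

Walk through each heavy atom and fill implicit hydrogens from standard valence (C 4, N 3, O 2, S 2, halogen 1):
  atom 1: Cl (halogen, monovalent) → 0 H
  atom 2: C, bond orders sum to 3 (valence 4) → 1 H
  atom 3: C, bond orders sum to 3 (valence 4) → 1 H
  atom 4: N, bond orders sum to 1 (valence 3) → 2 H
  atom 5: C, bond orders sum to 3 (valence 4) → 1 H
  atom 6: C, bond orders sum to 2 (valence 4) → 2 H
  atom 7: C, bond orders sum to 4 (valence 4) → 0 H
  atom 8: O, bond orders sum to 2 (valence 2) → 0 H
  atom 9: O, bond orders sum to 2 (valence 2) → 0 H
  atom 10: C, bond orders sum to 1 (valence 4) → 3 H
Totals → C:6, H:10, Cl:1, N:1, O:2.
In Hill order: C6H10ClNO2.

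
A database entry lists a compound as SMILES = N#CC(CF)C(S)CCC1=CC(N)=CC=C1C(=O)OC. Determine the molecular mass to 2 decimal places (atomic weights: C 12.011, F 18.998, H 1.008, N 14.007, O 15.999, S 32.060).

First, the molecular formula is C14H17FN2O2S (counting implicit H from valence).
  C: 14 × 12.011 = 168.154
  F: 1 × 18.998 = 18.998
  H: 17 × 1.008 = 17.136
  N: 2 × 14.007 = 28.014
  O: 2 × 15.999 = 31.998
  S: 1 × 32.060 = 32.060
Sum: 14×12.011 + 1×18.998 + 17×1.008 + 2×14.007 + 2×15.999 + 1×32.060 = 296.360 → 296.36 g/mol.

296.36 g/mol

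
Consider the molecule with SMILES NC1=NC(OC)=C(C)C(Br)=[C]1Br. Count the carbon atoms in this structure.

7

Count every carbon token in the SMILES (each C, including those in ring-closure positions and inside branches).
Carbon count: 7.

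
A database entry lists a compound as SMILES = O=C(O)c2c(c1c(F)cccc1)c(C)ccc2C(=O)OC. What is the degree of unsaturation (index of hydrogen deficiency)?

10

Molecular formula: C16H13FO4.
DoU = (2C + 2 + N − H − X) / 2, where X is the halogen count and O/S are ignored.
    = (2·16 + 2 + 0 − 13 − 1) / 2 = 20 / 2 = 10.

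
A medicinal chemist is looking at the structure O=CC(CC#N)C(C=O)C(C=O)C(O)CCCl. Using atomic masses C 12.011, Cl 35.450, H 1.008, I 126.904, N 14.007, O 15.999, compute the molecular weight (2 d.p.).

First, the molecular formula is C11H14ClNO4 (counting implicit H from valence).
  C: 11 × 12.011 = 132.121
  Cl: 1 × 35.450 = 35.450
  H: 14 × 1.008 = 14.112
  N: 1 × 14.007 = 14.007
  O: 4 × 15.999 = 63.996
Sum: 11×12.011 + 1×35.450 + 14×1.008 + 1×14.007 + 4×15.999 = 259.686 → 259.69 g/mol.

259.69 g/mol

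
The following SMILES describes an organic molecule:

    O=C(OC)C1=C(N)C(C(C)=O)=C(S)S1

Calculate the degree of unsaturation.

5

Molecular formula: C8H9NO3S2.
DoU = (2C + 2 + N − H − X) / 2, where X is the halogen count and O/S are ignored.
    = (2·8 + 2 + 1 − 9 − 0) / 2 = 10 / 2 = 5.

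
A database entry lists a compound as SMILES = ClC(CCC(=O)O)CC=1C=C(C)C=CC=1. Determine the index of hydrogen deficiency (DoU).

Molecular formula: C12H15ClO2.
DoU = (2C + 2 + N − H − X) / 2, where X is the halogen count and O/S are ignored.
    = (2·12 + 2 + 0 − 15 − 1) / 2 = 10 / 2 = 5.

5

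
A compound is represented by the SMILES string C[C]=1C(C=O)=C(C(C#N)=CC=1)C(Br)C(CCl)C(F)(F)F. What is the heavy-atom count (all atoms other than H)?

20

Every atom symbol written in the SMILES (organic subset) is one heavy atom; implicit H are not written.
Heavy atoms by element → Br:1, C:13, Cl:1, F:3, N:1, O:1.
Total: 20.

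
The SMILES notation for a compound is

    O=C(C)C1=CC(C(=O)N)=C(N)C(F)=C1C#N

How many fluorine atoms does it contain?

1

Scan the SMILES for F atoms (remember two-letter symbols like Cl and Br are single atoms).
Fluorine count: 1.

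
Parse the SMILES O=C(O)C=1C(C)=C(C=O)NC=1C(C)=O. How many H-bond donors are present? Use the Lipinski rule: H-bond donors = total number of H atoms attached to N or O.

2

Donors: find every N or O and count the H atoms it carries.
  atom 1 (O): bond orders sum to 2 → 0 H
  atom 3 (O): bond orders sum to 1 → 1 H
  atom 9 (O): bond orders sum to 2 → 0 H
  atom 10 (N): bond orders sum to 2 → 1 H
  atom 14 (O): bond orders sum to 2 → 0 H
Lipinski HBD = 2.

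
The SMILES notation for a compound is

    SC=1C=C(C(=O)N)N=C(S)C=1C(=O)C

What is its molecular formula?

C8H8N2O2S2

Walk through each heavy atom and fill implicit hydrogens from standard valence (C 4, N 3, O 2, S 2, halogen 1):
  atom 1: S, bond orders sum to 1 (valence 2) → 1 H
  atom 2: C, bond orders sum to 4 (valence 4) → 0 H
  atom 3: C, bond orders sum to 3 (valence 4) → 1 H
  atom 4: C, bond orders sum to 4 (valence 4) → 0 H
  atom 5: C, bond orders sum to 4 (valence 4) → 0 H
  atom 6: O, bond orders sum to 2 (valence 2) → 0 H
  atom 7: N, bond orders sum to 1 (valence 3) → 2 H
  atom 8: N, bond orders sum to 3 (valence 3) → 0 H
  atom 9: C, bond orders sum to 4 (valence 4) → 0 H
  atom 10: S, bond orders sum to 1 (valence 2) → 1 H
  atom 11: C, bond orders sum to 4 (valence 4) → 0 H
  atom 12: C, bond orders sum to 4 (valence 4) → 0 H
  atom 13: O, bond orders sum to 2 (valence 2) → 0 H
  atom 14: C, bond orders sum to 1 (valence 4) → 3 H
Totals → C:8, H:8, N:2, O:2, S:2.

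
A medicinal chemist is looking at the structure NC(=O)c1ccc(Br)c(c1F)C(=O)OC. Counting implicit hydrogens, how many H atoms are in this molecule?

7

Walk through each heavy atom and fill implicit hydrogens from standard valence (C 4, N 3, O 2, S 2, halogen 1); for lowercase aromatic atoms, an aromatic c carries 1 H when it has two neighbours and 0 H with three, and aromatic n carries 0 H:
  atom 1: N, bond orders sum to 1 (valence 3) → 2 H
  atom 2: C, bond orders sum to 4 (valence 4) → 0 H
  atom 3: O, bond orders sum to 2 (valence 2) → 0 H
  atom 4: aromatic c, 3 neighbours → 0 H
  atom 5: aromatic c, 2 neighbours → 1 H
  atom 6: aromatic c, 2 neighbours → 1 H
  atom 7: aromatic c, 3 neighbours → 0 H
  atom 8: Br (halogen, monovalent) → 0 H
  atom 9: aromatic c, 3 neighbours → 0 H
  atom 10: aromatic c, 3 neighbours → 0 H
  atom 11: F (halogen, monovalent) → 0 H
  atom 12: C, bond orders sum to 4 (valence 4) → 0 H
  atom 13: O, bond orders sum to 2 (valence 2) → 0 H
  atom 14: O, bond orders sum to 2 (valence 2) → 0 H
  atom 15: C, bond orders sum to 1 (valence 4) → 3 H
Total hydrogens: 7.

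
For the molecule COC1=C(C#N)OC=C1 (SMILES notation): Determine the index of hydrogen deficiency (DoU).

5

Degree of unsaturation = (number of rings) + (number of π bonds).
Ring closures in the SMILES: 1.
π bonds: 2 double bonds (each 1 DoU), 1 triple bond (each 2 DoU) → 4 DoU from unsaturation.
Total DoU = 1 + 4 = 5.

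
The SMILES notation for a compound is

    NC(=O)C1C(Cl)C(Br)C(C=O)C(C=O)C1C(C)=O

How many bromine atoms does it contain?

1

Scan the SMILES for Br atoms (remember two-letter symbols like Cl and Br are single atoms).
Bromine count: 1.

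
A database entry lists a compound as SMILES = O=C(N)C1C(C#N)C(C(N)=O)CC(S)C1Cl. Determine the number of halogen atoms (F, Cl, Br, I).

Halogen atoms appear at heavy-atom position 16 (1×Cl).
Other groups present: 2 amide, 1 nitrile, 1 thiol.
Halogen count: 1.

1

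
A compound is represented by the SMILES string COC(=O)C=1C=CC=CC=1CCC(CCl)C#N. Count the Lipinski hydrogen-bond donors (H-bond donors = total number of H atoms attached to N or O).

Donors: find every N or O and count the H atoms it carries.
  atom 2 (O): bond orders sum to 2 → 0 H
  atom 4 (O): bond orders sum to 2 → 0 H
  atom 17 (N): bond orders sum to 3 → 0 H
Lipinski HBD = 0.

0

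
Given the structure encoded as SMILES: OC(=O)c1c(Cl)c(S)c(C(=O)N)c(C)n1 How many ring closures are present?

In SMILES, each pair of matching ring-closure digits denotes one ring-closing bond; the number of such bonds equals the number of independent rings.
Ring-closure bonds here: 1.

1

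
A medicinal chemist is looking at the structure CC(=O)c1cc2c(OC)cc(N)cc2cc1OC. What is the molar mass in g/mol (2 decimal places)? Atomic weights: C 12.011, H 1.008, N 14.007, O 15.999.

245.28 g/mol

First, the molecular formula is C14H15NO3 (counting implicit H from valence).
  C: 14 × 12.011 = 168.154
  H: 15 × 1.008 = 15.120
  N: 1 × 14.007 = 14.007
  O: 3 × 15.999 = 47.997
Sum: 14×12.011 + 15×1.008 + 1×14.007 + 3×15.999 = 245.278 → 245.28 g/mol.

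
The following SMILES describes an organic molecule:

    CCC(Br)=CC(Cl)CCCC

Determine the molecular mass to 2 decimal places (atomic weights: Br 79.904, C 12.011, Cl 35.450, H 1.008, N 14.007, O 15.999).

First, the molecular formula is C9H16BrCl (counting implicit H from valence).
  Br: 1 × 79.904 = 79.904
  C: 9 × 12.011 = 108.099
  Cl: 1 × 35.450 = 35.450
  H: 16 × 1.008 = 16.128
Sum: 1×79.904 + 9×12.011 + 1×35.450 + 16×1.008 = 239.581 → 239.58 g/mol.

239.58 g/mol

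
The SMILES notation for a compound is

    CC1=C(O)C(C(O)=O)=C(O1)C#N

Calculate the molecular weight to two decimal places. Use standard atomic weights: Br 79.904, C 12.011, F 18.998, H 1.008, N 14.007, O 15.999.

167.12 g/mol

First, the molecular formula is C7H5NO4 (counting implicit H from valence).
  C: 7 × 12.011 = 84.077
  H: 5 × 1.008 = 5.040
  N: 1 × 14.007 = 14.007
  O: 4 × 15.999 = 63.996
Sum: 7×12.011 + 5×1.008 + 1×14.007 + 4×15.999 = 167.120 → 167.12 g/mol.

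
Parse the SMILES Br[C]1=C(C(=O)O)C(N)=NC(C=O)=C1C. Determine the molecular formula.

Walk through each heavy atom and fill implicit hydrogens from standard valence (C 4, N 3, O 2, S 2, halogen 1):
  atom 1: Br (halogen, monovalent) → 0 H
  atom 2: C with explicit H count 0
  atom 3: C, bond orders sum to 4 (valence 4) → 0 H
  atom 4: C, bond orders sum to 4 (valence 4) → 0 H
  atom 5: O, bond orders sum to 2 (valence 2) → 0 H
  atom 6: O, bond orders sum to 1 (valence 2) → 1 H
  atom 7: C, bond orders sum to 4 (valence 4) → 0 H
  atom 8: N, bond orders sum to 1 (valence 3) → 2 H
  atom 9: N, bond orders sum to 3 (valence 3) → 0 H
  atom 10: C, bond orders sum to 4 (valence 4) → 0 H
  atom 11: C, bond orders sum to 3 (valence 4) → 1 H
  atom 12: O, bond orders sum to 2 (valence 2) → 0 H
  atom 13: C, bond orders sum to 4 (valence 4) → 0 H
  atom 14: C, bond orders sum to 1 (valence 4) → 3 H
Totals → C:8, H:7, Br:1, N:2, O:3.

C8H7BrN2O3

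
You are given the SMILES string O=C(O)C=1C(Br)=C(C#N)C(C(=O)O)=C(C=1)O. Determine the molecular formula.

Walk through each heavy atom and fill implicit hydrogens from standard valence (C 4, N 3, O 2, S 2, halogen 1):
  atom 1: O, bond orders sum to 2 (valence 2) → 0 H
  atom 2: C, bond orders sum to 4 (valence 4) → 0 H
  atom 3: O, bond orders sum to 1 (valence 2) → 1 H
  atom 4: C, bond orders sum to 4 (valence 4) → 0 H
  atom 5: C, bond orders sum to 4 (valence 4) → 0 H
  atom 6: Br (halogen, monovalent) → 0 H
  atom 7: C, bond orders sum to 4 (valence 4) → 0 H
  atom 8: C, bond orders sum to 4 (valence 4) → 0 H
  atom 9: N, bond orders sum to 3 (valence 3) → 0 H
  atom 10: C, bond orders sum to 4 (valence 4) → 0 H
  atom 11: C, bond orders sum to 4 (valence 4) → 0 H
  atom 12: O, bond orders sum to 2 (valence 2) → 0 H
  atom 13: O, bond orders sum to 1 (valence 2) → 1 H
  atom 14: C, bond orders sum to 4 (valence 4) → 0 H
  atom 15: C, bond orders sum to 3 (valence 4) → 1 H
  atom 16: O, bond orders sum to 1 (valence 2) → 1 H
Totals → C:9, H:4, Br:1, N:1, O:5.

C9H4BrNO5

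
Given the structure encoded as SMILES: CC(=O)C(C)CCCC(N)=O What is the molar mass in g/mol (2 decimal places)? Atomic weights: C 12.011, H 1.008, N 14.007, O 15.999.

157.21 g/mol

First, the molecular formula is C8H15NO2 (counting implicit H from valence).
  C: 8 × 12.011 = 96.088
  H: 15 × 1.008 = 15.120
  N: 1 × 14.007 = 14.007
  O: 2 × 15.999 = 31.998
Sum: 8×12.011 + 15×1.008 + 1×14.007 + 2×15.999 = 157.213 → 157.21 g/mol.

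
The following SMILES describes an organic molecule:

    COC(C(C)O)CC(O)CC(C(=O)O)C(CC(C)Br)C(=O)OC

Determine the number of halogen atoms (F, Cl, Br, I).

1

Halogen atoms appear at heavy-atom position 19 (1×Br).
Other groups present: 1 carboxylic acid, 1 ester, 1 ether, 2 hydroxyl.
Halogen count: 1.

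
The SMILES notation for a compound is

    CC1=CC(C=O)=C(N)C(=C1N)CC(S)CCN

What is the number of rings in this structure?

1

In SMILES, each pair of matching ring-closure digits denotes one ring-closing bond; the number of such bonds equals the number of independent rings.
Ring-closure bonds here: 1.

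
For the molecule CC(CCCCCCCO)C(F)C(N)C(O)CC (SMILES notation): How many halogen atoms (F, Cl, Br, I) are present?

1

Halogen atoms appear at heavy-atom position 12 (1×F).
Other groups present: 2 hydroxyl, 1 primary amine.
Halogen count: 1.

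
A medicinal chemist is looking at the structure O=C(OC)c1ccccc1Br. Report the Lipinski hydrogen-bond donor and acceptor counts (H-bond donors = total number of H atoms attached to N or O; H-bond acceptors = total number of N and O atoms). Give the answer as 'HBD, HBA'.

Donors: find every N or O and count the H atoms it carries.
  atom 1 (O): bond orders sum to 2 → 0 H
  atom 3 (O): bond orders sum to 2 → 0 H
Lipinski HBD = 0.
Acceptors: N atoms = 0, O atoms = 2 → HBA = 2.

0, 2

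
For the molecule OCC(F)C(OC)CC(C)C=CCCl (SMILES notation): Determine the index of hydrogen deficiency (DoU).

Molecular formula: C10H18ClFO2.
DoU = (2C + 2 + N − H − X) / 2, where X is the halogen count and O/S are ignored.
    = (2·10 + 2 + 0 − 18 − 2) / 2 = 2 / 2 = 1.

1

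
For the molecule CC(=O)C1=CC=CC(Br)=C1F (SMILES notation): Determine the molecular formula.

Walk through each heavy atom and fill implicit hydrogens from standard valence (C 4, N 3, O 2, S 2, halogen 1):
  atom 1: C, bond orders sum to 1 (valence 4) → 3 H
  atom 2: C, bond orders sum to 4 (valence 4) → 0 H
  atom 3: O, bond orders sum to 2 (valence 2) → 0 H
  atom 4: C, bond orders sum to 4 (valence 4) → 0 H
  atom 5: C, bond orders sum to 3 (valence 4) → 1 H
  atom 6: C, bond orders sum to 3 (valence 4) → 1 H
  atom 7: C, bond orders sum to 3 (valence 4) → 1 H
  atom 8: C, bond orders sum to 4 (valence 4) → 0 H
  atom 9: Br (halogen, monovalent) → 0 H
  atom 10: C, bond orders sum to 4 (valence 4) → 0 H
  atom 11: F (halogen, monovalent) → 0 H
Totals → C:8, H:6, Br:1, F:1, O:1.

C8H6BrFO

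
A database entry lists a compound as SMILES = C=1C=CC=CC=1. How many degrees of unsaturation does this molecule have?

Degree of unsaturation = (number of rings) + (number of π bonds).
Ring closures in the SMILES: 1.
π bonds: 3 double bonds (each 1 DoU) → 3 DoU from unsaturation.
Total DoU = 1 + 3 = 4.

4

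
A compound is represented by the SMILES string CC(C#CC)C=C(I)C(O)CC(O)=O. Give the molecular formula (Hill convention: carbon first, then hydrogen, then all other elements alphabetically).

C10H13IO3

Walk through each heavy atom and fill implicit hydrogens from standard valence (C 4, N 3, O 2, S 2, halogen 1):
  atom 1: C, bond orders sum to 1 (valence 4) → 3 H
  atom 2: C, bond orders sum to 3 (valence 4) → 1 H
  atom 3: C, bond orders sum to 4 (valence 4) → 0 H
  atom 4: C, bond orders sum to 4 (valence 4) → 0 H
  atom 5: C, bond orders sum to 1 (valence 4) → 3 H
  atom 6: C, bond orders sum to 3 (valence 4) → 1 H
  atom 7: C, bond orders sum to 4 (valence 4) → 0 H
  atom 8: I (halogen, monovalent) → 0 H
  atom 9: C, bond orders sum to 3 (valence 4) → 1 H
  atom 10: O, bond orders sum to 1 (valence 2) → 1 H
  atom 11: C, bond orders sum to 2 (valence 4) → 2 H
  atom 12: C, bond orders sum to 4 (valence 4) → 0 H
  atom 13: O, bond orders sum to 1 (valence 2) → 1 H
  atom 14: O, bond orders sum to 2 (valence 2) → 0 H
Totals → C:10, H:13, I:1, O:3.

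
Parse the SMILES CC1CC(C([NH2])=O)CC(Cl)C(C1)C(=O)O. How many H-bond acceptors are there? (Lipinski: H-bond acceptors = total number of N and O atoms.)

4

N atoms: 1; O atoms: 3.
Lipinski HBA = 1 + 3 = 4.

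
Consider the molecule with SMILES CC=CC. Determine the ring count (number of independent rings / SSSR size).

0

In SMILES, each pair of matching ring-closure digits denotes one ring-closing bond; the number of such bonds equals the number of independent rings.
Ring-closure bonds here: 0.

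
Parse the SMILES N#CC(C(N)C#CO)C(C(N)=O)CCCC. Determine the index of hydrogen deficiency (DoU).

Molecular formula: C11H17N3O2.
DoU = (2C + 2 + N − H − X) / 2, where X is the halogen count and O/S are ignored.
    = (2·11 + 2 + 3 − 17 − 0) / 2 = 10 / 2 = 5.

5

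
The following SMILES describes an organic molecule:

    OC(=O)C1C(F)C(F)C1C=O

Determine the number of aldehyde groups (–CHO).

The aldehyde motif appears at heavy-atom position 10 in the SMILES.
Other groups present: 1 carboxylic acid.
Aldehyde count: 1.

1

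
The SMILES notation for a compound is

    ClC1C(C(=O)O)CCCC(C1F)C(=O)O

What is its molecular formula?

Walk through each heavy atom and fill implicit hydrogens from standard valence (C 4, N 3, O 2, S 2, halogen 1):
  atom 1: Cl (halogen, monovalent) → 0 H
  atom 2: C, bond orders sum to 3 (valence 4) → 1 H
  atom 3: C, bond orders sum to 3 (valence 4) → 1 H
  atom 4: C, bond orders sum to 4 (valence 4) → 0 H
  atom 5: O, bond orders sum to 2 (valence 2) → 0 H
  atom 6: O, bond orders sum to 1 (valence 2) → 1 H
  atom 7: C, bond orders sum to 2 (valence 4) → 2 H
  atom 8: C, bond orders sum to 2 (valence 4) → 2 H
  atom 9: C, bond orders sum to 2 (valence 4) → 2 H
  atom 10: C, bond orders sum to 3 (valence 4) → 1 H
  atom 11: C, bond orders sum to 3 (valence 4) → 1 H
  atom 12: F (halogen, monovalent) → 0 H
  atom 13: C, bond orders sum to 4 (valence 4) → 0 H
  atom 14: O, bond orders sum to 2 (valence 2) → 0 H
  atom 15: O, bond orders sum to 1 (valence 2) → 1 H
Totals → C:9, H:12, Cl:1, F:1, O:4.
In Hill order: C9H12ClFO4.

C9H12ClFO4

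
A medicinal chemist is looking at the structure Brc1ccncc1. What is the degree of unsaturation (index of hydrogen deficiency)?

Molecular formula: C5H4BrN.
DoU = (2C + 2 + N − H − X) / 2, where X is the halogen count and O/S are ignored.
    = (2·5 + 2 + 1 − 4 − 1) / 2 = 8 / 2 = 4.

4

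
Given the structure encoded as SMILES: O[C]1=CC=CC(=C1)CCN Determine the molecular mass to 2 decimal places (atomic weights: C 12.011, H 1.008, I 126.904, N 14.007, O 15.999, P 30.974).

First, the molecular formula is C8H11NO (counting implicit H from valence).
  C: 8 × 12.011 = 96.088
  H: 11 × 1.008 = 11.088
  N: 1 × 14.007 = 14.007
  O: 1 × 15.999 = 15.999
Sum: 8×12.011 + 11×1.008 + 1×14.007 + 1×15.999 = 137.182 → 137.18 g/mol.

137.18 g/mol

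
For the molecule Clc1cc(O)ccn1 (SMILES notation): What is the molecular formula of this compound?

Walk through each heavy atom and fill implicit hydrogens from standard valence (C 4, N 3, O 2, S 2, halogen 1); for lowercase aromatic atoms, an aromatic c carries 1 H when it has two neighbours and 0 H with three, and aromatic n carries 0 H:
  atom 1: Cl (halogen, monovalent) → 0 H
  atom 2: aromatic c, 3 neighbours → 0 H
  atom 3: aromatic c, 2 neighbours → 1 H
  atom 4: aromatic c, 3 neighbours → 0 H
  atom 5: O, bond orders sum to 1 (valence 2) → 1 H
  atom 6: aromatic c, 2 neighbours → 1 H
  atom 7: aromatic c, 2 neighbours → 1 H
  atom 8: aromatic n, 2 neighbours → 0 H
Totals → C:5, H:4, Cl:1, N:1, O:1.

C5H4ClNO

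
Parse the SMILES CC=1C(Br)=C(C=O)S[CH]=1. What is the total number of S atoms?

1

Scan the SMILES for S atoms (remember two-letter symbols like Cl and Br are single atoms).
Sulfur count: 1.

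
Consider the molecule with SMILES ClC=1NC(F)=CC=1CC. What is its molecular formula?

C6H7ClFN

Walk through each heavy atom and fill implicit hydrogens from standard valence (C 4, N 3, O 2, S 2, halogen 1):
  atom 1: Cl (halogen, monovalent) → 0 H
  atom 2: C, bond orders sum to 4 (valence 4) → 0 H
  atom 3: N, bond orders sum to 2 (valence 3) → 1 H
  atom 4: C, bond orders sum to 4 (valence 4) → 0 H
  atom 5: F (halogen, monovalent) → 0 H
  atom 6: C, bond orders sum to 3 (valence 4) → 1 H
  atom 7: C, bond orders sum to 4 (valence 4) → 0 H
  atom 8: C, bond orders sum to 2 (valence 4) → 2 H
  atom 9: C, bond orders sum to 1 (valence 4) → 3 H
Totals → C:6, H:7, Cl:1, F:1, N:1.
In Hill order: C6H7ClFN.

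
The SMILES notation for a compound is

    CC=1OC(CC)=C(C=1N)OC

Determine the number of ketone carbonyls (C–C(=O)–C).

Scan the SMILES for the ketone motif — none present.
Groups that are present: 1 ether, 1 primary amine.

0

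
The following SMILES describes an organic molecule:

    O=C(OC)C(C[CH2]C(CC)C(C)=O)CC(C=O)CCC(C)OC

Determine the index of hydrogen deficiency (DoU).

Degree of unsaturation = (number of rings) + (number of π bonds).
Ring closures in the SMILES: 0.
π bonds: 3 double bonds (each 1 DoU) → 3 DoU from unsaturation.
Total DoU = 0 + 3 = 3.

3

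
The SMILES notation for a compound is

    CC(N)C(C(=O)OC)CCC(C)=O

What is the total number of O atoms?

3

Scan the SMILES for O atoms (remember two-letter symbols like Cl and Br are single atoms).
Oxygen count: 3.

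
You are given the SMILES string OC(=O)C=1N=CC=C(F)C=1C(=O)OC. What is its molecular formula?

C8H6FNO4

Walk through each heavy atom and fill implicit hydrogens from standard valence (C 4, N 3, O 2, S 2, halogen 1):
  atom 1: O, bond orders sum to 1 (valence 2) → 1 H
  atom 2: C, bond orders sum to 4 (valence 4) → 0 H
  atom 3: O, bond orders sum to 2 (valence 2) → 0 H
  atom 4: C, bond orders sum to 4 (valence 4) → 0 H
  atom 5: N, bond orders sum to 3 (valence 3) → 0 H
  atom 6: C, bond orders sum to 3 (valence 4) → 1 H
  atom 7: C, bond orders sum to 3 (valence 4) → 1 H
  atom 8: C, bond orders sum to 4 (valence 4) → 0 H
  atom 9: F (halogen, monovalent) → 0 H
  atom 10: C, bond orders sum to 4 (valence 4) → 0 H
  atom 11: C, bond orders sum to 4 (valence 4) → 0 H
  atom 12: O, bond orders sum to 2 (valence 2) → 0 H
  atom 13: O, bond orders sum to 2 (valence 2) → 0 H
  atom 14: C, bond orders sum to 1 (valence 4) → 3 H
Totals → C:8, H:6, F:1, N:1, O:4.
In Hill order: C8H6FNO4.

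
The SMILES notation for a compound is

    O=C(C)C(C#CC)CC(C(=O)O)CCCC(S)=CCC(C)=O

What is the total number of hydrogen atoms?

Walk through each heavy atom and fill implicit hydrogens from standard valence (C 4, N 3, O 2, S 2, halogen 1):
  atom 1: O, bond orders sum to 2 (valence 2) → 0 H
  atom 2: C, bond orders sum to 4 (valence 4) → 0 H
  atom 3: C, bond orders sum to 1 (valence 4) → 3 H
  atom 4: C, bond orders sum to 3 (valence 4) → 1 H
  atom 5: C, bond orders sum to 4 (valence 4) → 0 H
  atom 6: C, bond orders sum to 4 (valence 4) → 0 H
  atom 7: C, bond orders sum to 1 (valence 4) → 3 H
  atom 8: C, bond orders sum to 2 (valence 4) → 2 H
  atom 9: C, bond orders sum to 3 (valence 4) → 1 H
  atom 10: C, bond orders sum to 4 (valence 4) → 0 H
  atom 11: O, bond orders sum to 2 (valence 2) → 0 H
  atom 12: O, bond orders sum to 1 (valence 2) → 1 H
  atom 13: C, bond orders sum to 2 (valence 4) → 2 H
  atom 14: C, bond orders sum to 2 (valence 4) → 2 H
  atom 15: C, bond orders sum to 2 (valence 4) → 2 H
  atom 16: C, bond orders sum to 4 (valence 4) → 0 H
  atom 17: S, bond orders sum to 1 (valence 2) → 1 H
  atom 18: C, bond orders sum to 3 (valence 4) → 1 H
  atom 19: C, bond orders sum to 2 (valence 4) → 2 H
  atom 20: C, bond orders sum to 4 (valence 4) → 0 H
  atom 21: C, bond orders sum to 1 (valence 4) → 3 H
  atom 22: O, bond orders sum to 2 (valence 2) → 0 H
Total hydrogens: 24.

24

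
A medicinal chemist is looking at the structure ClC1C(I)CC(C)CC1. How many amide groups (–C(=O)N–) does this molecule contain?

Scan the SMILES for the amide motif — none present.

0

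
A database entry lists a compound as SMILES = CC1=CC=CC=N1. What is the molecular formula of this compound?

C6H7N

Walk through each heavy atom and fill implicit hydrogens from standard valence (C 4, N 3, O 2, S 2, halogen 1):
  atom 1: C, bond orders sum to 1 (valence 4) → 3 H
  atom 2: C, bond orders sum to 4 (valence 4) → 0 H
  atom 3: C, bond orders sum to 3 (valence 4) → 1 H
  atom 4: C, bond orders sum to 3 (valence 4) → 1 H
  atom 5: C, bond orders sum to 3 (valence 4) → 1 H
  atom 6: C, bond orders sum to 3 (valence 4) → 1 H
  atom 7: N, bond orders sum to 3 (valence 3) → 0 H
Totals → C:6, H:7, N:1.
In Hill order: C6H7N.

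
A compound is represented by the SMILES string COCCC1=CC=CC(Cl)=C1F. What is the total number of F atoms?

1

Scan the SMILES for F atoms (remember two-letter symbols like Cl and Br are single atoms).
Fluorine count: 1.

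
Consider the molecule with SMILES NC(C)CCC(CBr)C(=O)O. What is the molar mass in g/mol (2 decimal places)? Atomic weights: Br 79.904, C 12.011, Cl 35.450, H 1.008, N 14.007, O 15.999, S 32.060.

First, the molecular formula is C7H14BrNO2 (counting implicit H from valence).
  Br: 1 × 79.904 = 79.904
  C: 7 × 12.011 = 84.077
  H: 14 × 1.008 = 14.112
  N: 1 × 14.007 = 14.007
  O: 2 × 15.999 = 31.998
Sum: 1×79.904 + 7×12.011 + 14×1.008 + 1×14.007 + 2×15.999 = 224.098 → 224.10 g/mol.

224.10 g/mol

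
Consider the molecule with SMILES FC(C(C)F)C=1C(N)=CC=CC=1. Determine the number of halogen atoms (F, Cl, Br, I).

Halogen atoms appear at heavy-atom positions 1, 5 (2×F).
Other groups present: 1 primary amine.
Halogen count: 2.

2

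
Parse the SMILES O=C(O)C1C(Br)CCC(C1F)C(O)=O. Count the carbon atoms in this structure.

8

Count every carbon token in the SMILES (each C, including those in ring-closure positions and inside branches).
Carbon count: 8.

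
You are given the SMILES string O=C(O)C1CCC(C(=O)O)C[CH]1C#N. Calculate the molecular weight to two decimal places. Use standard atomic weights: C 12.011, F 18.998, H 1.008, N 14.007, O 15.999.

First, the molecular formula is C9H11NO4 (counting implicit H from valence).
  C: 9 × 12.011 = 108.099
  H: 11 × 1.008 = 11.088
  N: 1 × 14.007 = 14.007
  O: 4 × 15.999 = 63.996
Sum: 9×12.011 + 11×1.008 + 1×14.007 + 4×15.999 = 197.190 → 197.19 g/mol.

197.19 g/mol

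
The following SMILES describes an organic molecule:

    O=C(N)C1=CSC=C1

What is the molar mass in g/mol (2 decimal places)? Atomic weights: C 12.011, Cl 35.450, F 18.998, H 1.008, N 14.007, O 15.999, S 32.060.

First, the molecular formula is C5H5NOS (counting implicit H from valence).
  C: 5 × 12.011 = 60.055
  H: 5 × 1.008 = 5.040
  N: 1 × 14.007 = 14.007
  O: 1 × 15.999 = 15.999
  S: 1 × 32.060 = 32.060
Sum: 5×12.011 + 5×1.008 + 1×14.007 + 1×15.999 + 1×32.060 = 127.161 → 127.16 g/mol.

127.16 g/mol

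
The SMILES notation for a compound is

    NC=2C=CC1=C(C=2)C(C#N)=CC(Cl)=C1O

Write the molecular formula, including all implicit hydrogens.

Walk through each heavy atom and fill implicit hydrogens from standard valence (C 4, N 3, O 2, S 2, halogen 1):
  atom 1: N, bond orders sum to 1 (valence 3) → 2 H
  atom 2: C, bond orders sum to 4 (valence 4) → 0 H
  atom 3: C, bond orders sum to 3 (valence 4) → 1 H
  atom 4: C, bond orders sum to 3 (valence 4) → 1 H
  atom 5: C, bond orders sum to 4 (valence 4) → 0 H
  atom 6: C, bond orders sum to 4 (valence 4) → 0 H
  atom 7: C, bond orders sum to 3 (valence 4) → 1 H
  atom 8: C, bond orders sum to 4 (valence 4) → 0 H
  atom 9: C, bond orders sum to 4 (valence 4) → 0 H
  atom 10: N, bond orders sum to 3 (valence 3) → 0 H
  atom 11: C, bond orders sum to 3 (valence 4) → 1 H
  atom 12: C, bond orders sum to 4 (valence 4) → 0 H
  atom 13: Cl (halogen, monovalent) → 0 H
  atom 14: C, bond orders sum to 4 (valence 4) → 0 H
  atom 15: O, bond orders sum to 1 (valence 2) → 1 H
Totals → C:11, H:7, Cl:1, N:2, O:1.
In Hill order: C11H7ClN2O.

C11H7ClN2O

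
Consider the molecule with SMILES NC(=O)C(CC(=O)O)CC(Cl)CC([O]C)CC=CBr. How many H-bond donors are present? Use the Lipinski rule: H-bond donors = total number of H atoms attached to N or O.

Donors: find every N or O and count the H atoms it carries.
  atom 1 (N): bond orders sum to 1 → 2 H
  atom 3 (O): bond orders sum to 2 → 0 H
  atom 7 (O): bond orders sum to 2 → 0 H
  atom 8 (O): bond orders sum to 1 → 1 H
  atom 14 (O): bond orders sum to 2 → 0 H
Lipinski HBD = 3.

3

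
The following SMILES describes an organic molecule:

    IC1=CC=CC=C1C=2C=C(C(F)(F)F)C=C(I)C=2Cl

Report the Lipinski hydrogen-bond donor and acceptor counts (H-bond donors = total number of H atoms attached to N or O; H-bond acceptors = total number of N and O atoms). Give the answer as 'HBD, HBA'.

Donors: find every N or O and count the H atoms it carries.
  (no N or O atoms present)
Lipinski HBD = 0.
Acceptors: N atoms = 0, O atoms = 0 → HBA = 0.

0, 0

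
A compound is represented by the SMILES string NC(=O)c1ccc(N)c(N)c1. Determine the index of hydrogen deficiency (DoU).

5

Molecular formula: C7H9N3O.
DoU = (2C + 2 + N − H − X) / 2, where X is the halogen count and O/S are ignored.
    = (2·7 + 2 + 3 − 9 − 0) / 2 = 10 / 2 = 5.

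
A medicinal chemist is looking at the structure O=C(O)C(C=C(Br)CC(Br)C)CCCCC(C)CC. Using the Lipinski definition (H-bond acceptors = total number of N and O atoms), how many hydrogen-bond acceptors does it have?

2

N atoms: 0; O atoms: 2.
Lipinski HBA = 0 + 2 = 2.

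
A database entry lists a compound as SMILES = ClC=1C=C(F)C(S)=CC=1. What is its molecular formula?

Walk through each heavy atom and fill implicit hydrogens from standard valence (C 4, N 3, O 2, S 2, halogen 1):
  atom 1: Cl (halogen, monovalent) → 0 H
  atom 2: C, bond orders sum to 4 (valence 4) → 0 H
  atom 3: C, bond orders sum to 3 (valence 4) → 1 H
  atom 4: C, bond orders sum to 4 (valence 4) → 0 H
  atom 5: F (halogen, monovalent) → 0 H
  atom 6: C, bond orders sum to 4 (valence 4) → 0 H
  atom 7: S, bond orders sum to 1 (valence 2) → 1 H
  atom 8: C, bond orders sum to 3 (valence 4) → 1 H
  atom 9: C, bond orders sum to 3 (valence 4) → 1 H
Totals → C:6, H:4, Cl:1, F:1, S:1.
In Hill order: C6H4ClFS.

C6H4ClFS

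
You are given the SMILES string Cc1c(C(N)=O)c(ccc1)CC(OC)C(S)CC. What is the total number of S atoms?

Scan the SMILES for S atoms (remember two-letter symbols like Cl and Br are single atoms).
Sulfur count: 1.

1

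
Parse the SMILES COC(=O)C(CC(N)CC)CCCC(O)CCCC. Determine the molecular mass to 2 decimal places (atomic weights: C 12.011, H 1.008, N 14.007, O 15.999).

273.42 g/mol

First, the molecular formula is C15H31NO3 (counting implicit H from valence).
  C: 15 × 12.011 = 180.165
  H: 31 × 1.008 = 31.248
  N: 1 × 14.007 = 14.007
  O: 3 × 15.999 = 47.997
Sum: 15×12.011 + 31×1.008 + 1×14.007 + 3×15.999 = 273.417 → 273.42 g/mol.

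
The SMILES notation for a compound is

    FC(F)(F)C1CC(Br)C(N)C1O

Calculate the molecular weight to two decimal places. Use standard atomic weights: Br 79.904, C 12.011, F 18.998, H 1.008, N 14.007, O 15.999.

First, the molecular formula is C6H9BrF3NO (counting implicit H from valence).
  Br: 1 × 79.904 = 79.904
  C: 6 × 12.011 = 72.066
  F: 3 × 18.998 = 56.994
  H: 9 × 1.008 = 9.072
  N: 1 × 14.007 = 14.007
  O: 1 × 15.999 = 15.999
Sum: 1×79.904 + 6×12.011 + 3×18.998 + 9×1.008 + 1×14.007 + 1×15.999 = 248.042 → 248.04 g/mol.

248.04 g/mol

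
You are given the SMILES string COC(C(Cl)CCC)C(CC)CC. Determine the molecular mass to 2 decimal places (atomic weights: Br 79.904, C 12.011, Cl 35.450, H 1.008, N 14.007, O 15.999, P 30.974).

First, the molecular formula is C11H23ClO (counting implicit H from valence).
  C: 11 × 12.011 = 132.121
  Cl: 1 × 35.450 = 35.450
  H: 23 × 1.008 = 23.184
  O: 1 × 15.999 = 15.999
Sum: 11×12.011 + 1×35.450 + 23×1.008 + 1×15.999 = 206.754 → 206.75 g/mol.

206.75 g/mol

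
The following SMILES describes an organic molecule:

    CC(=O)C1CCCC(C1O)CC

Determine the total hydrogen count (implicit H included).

18

Walk through each heavy atom and fill implicit hydrogens from standard valence (C 4, N 3, O 2, S 2, halogen 1):
  atom 1: C, bond orders sum to 1 (valence 4) → 3 H
  atom 2: C, bond orders sum to 4 (valence 4) → 0 H
  atom 3: O, bond orders sum to 2 (valence 2) → 0 H
  atom 4: C, bond orders sum to 3 (valence 4) → 1 H
  atom 5: C, bond orders sum to 2 (valence 4) → 2 H
  atom 6: C, bond orders sum to 2 (valence 4) → 2 H
  atom 7: C, bond orders sum to 2 (valence 4) → 2 H
  atom 8: C, bond orders sum to 3 (valence 4) → 1 H
  atom 9: C, bond orders sum to 3 (valence 4) → 1 H
  atom 10: O, bond orders sum to 1 (valence 2) → 1 H
  atom 11: C, bond orders sum to 2 (valence 4) → 2 H
  atom 12: C, bond orders sum to 1 (valence 4) → 3 H
Total hydrogens: 18.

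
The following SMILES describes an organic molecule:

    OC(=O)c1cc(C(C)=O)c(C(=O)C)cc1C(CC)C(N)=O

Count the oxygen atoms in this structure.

Scan the SMILES for O atoms (remember two-letter symbols like Cl and Br are single atoms).
Oxygen count: 5.

5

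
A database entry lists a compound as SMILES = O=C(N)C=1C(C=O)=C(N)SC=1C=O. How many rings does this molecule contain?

1

In SMILES, each pair of matching ring-closure digits denotes one ring-closing bond; the number of such bonds equals the number of independent rings.
Ring-closure bonds here: 1.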